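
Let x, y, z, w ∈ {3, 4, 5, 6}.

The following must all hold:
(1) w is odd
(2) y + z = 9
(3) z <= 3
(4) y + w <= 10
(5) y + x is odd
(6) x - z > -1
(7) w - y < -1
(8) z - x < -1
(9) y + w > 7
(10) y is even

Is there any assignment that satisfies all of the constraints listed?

Satisfiable

Try x = 5, y = 6, z = 3, w = 3.
Check constraint 2: y + z = 9; constraint 4: y + w = 9. The remaining constraints are straightforward to verify.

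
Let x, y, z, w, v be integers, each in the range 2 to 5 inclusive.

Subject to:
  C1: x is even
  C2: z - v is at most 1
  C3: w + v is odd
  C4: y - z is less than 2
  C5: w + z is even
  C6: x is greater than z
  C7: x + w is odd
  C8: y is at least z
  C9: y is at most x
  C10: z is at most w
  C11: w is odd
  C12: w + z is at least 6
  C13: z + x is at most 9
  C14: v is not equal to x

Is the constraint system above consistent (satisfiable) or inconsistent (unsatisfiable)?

Satisfiable

The assignment x = 4, y = 3, z = 3, w = 3, v = 2 works:
  constraint 2 holds since z - v = 1.
  constraint 4 holds since y - z = 0.
  constraint 12 holds since w + z = 6.
The rest check out directly.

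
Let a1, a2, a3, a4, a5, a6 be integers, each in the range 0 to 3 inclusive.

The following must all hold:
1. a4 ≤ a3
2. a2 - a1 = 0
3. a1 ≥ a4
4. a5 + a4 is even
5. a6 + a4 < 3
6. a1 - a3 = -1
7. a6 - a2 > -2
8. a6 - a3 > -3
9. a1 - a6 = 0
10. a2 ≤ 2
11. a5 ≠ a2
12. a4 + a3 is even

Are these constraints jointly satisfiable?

Setting (a1, a2, a3, a4, a5, a6) = (1, 1, 2, 0, 2, 1) satisfies everything: constraint 2: a2 - a1 = 0; constraint 5: a6 + a4 = 1; constraint 6: a1 - a3 = -1, and the others follow.

Satisfiable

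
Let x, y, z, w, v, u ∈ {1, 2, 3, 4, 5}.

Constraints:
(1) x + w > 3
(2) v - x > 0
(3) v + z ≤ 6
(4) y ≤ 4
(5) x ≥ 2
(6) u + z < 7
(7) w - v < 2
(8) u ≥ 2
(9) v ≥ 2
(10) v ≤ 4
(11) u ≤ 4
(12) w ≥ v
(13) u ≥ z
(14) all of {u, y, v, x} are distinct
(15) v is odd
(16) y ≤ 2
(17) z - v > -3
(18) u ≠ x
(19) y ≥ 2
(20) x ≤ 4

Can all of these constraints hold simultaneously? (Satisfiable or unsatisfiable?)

Unsatisfiable

Constraints 4, 5, 8, 9, 10, 11, 19, and 20 confine each of u, y, v, x to the 3 values {2, …, 4}.
Constraint 14 requires all 4 of them to be distinct, but only 3 values are available — impossible by the pigeonhole principle.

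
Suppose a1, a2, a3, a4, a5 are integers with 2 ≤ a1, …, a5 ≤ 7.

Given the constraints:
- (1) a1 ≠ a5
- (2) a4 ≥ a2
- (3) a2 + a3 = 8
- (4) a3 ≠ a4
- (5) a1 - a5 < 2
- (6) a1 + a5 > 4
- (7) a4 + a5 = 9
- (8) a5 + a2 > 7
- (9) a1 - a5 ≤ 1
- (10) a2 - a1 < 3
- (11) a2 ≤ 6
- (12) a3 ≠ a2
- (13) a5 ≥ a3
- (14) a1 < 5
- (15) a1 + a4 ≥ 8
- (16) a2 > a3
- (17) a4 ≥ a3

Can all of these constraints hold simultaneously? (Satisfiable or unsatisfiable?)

One satisfying assignment is a1 = 4, a2 = 5, a3 = 3, a4 = 6, a5 = 3.
For the less obvious constraints — constraint 3: a2 + a3 = 8; constraint 5: a1 - a5 = 1; constraint 6: a1 + a5 = 7 — and the others hold by inspection.

Satisfiable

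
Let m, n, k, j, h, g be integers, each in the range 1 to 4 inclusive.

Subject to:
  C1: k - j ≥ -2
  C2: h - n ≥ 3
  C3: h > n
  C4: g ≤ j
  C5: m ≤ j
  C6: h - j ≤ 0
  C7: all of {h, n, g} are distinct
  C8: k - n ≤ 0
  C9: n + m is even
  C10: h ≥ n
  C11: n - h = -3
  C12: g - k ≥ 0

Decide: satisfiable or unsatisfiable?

Constraints 1, 2, 6, and 8 give n − k ≥ 0, k − j ≥ -2, j − h ≥ 0, h − n ≥ 3.
Adding all 4 inequalities: the left sides telescope to 0, and the right sides sum to 0 + (-2) + 0 + 3 = 1. So 0 ≥ 1, which is false.

Unsatisfiable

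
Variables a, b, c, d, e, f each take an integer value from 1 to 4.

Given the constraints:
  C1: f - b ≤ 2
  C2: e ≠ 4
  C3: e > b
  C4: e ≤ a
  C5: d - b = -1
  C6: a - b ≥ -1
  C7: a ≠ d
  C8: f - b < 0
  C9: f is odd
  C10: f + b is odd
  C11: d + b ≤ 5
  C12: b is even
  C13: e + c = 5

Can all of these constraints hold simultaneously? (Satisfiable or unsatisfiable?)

Satisfiable

One satisfying assignment is a = 4, b = 2, c = 2, d = 1, e = 3, f = 1.
For the less obvious constraints — constraint 1: f - b = -1; constraint 5: d - b = -1; constraint 6: a - b = 2 — and the others hold by inspection.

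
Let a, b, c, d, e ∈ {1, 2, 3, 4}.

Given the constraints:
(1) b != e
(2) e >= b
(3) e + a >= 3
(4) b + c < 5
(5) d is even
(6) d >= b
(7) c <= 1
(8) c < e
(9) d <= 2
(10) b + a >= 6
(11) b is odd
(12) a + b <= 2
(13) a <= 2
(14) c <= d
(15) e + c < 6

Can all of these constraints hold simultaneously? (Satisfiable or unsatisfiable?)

From constraints 6 and 9: b ≤ d ≤ 2. From constraint 13: a ≤ 2. Hence b + a ≤ 4. But constraint 10 requires b + a ≥ 6, and 6 > 4. Contradiction.

Unsatisfiable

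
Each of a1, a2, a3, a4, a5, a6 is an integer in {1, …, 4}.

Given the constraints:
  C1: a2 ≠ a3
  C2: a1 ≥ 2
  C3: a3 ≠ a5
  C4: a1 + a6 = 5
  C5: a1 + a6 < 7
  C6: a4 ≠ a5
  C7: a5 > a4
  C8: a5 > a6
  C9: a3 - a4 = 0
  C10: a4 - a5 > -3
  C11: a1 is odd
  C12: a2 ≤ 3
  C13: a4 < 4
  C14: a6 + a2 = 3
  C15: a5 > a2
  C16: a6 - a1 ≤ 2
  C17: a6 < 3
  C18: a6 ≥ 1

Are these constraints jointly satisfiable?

Try a1 = 3, a2 = 1, a3 = 2, a4 = 2, a5 = 4, a6 = 2.
Check constraint 4: a1 + a6 = 5; constraint 5: a1 + a6 = 5; constraint 9: a3 - a4 = 0. The remaining constraints are straightforward to verify.

Satisfiable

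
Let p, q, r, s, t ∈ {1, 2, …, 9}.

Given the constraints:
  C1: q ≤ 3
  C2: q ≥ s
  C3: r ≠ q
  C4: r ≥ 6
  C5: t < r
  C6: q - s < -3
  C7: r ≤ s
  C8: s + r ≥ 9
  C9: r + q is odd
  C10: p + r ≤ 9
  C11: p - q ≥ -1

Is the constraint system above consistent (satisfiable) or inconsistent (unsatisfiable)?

From constraints 4 and 7: s ≥ r and r ≥ 6, so s ≥ 6. From constraints 1 and 2: s ≤ q and q ≤ 3, so s ≤ 3. But 3 < 6, so no value of s works.

Unsatisfiable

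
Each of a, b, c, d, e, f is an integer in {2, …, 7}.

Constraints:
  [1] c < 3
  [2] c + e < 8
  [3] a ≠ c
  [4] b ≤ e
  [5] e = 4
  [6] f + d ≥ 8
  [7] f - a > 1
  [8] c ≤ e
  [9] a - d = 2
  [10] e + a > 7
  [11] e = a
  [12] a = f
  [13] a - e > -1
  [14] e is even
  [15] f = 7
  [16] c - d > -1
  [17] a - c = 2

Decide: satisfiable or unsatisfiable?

Unsatisfiable

Constraint 5 fixes e = 4 and constraint 15 fixes f = 7. Constraints 11 and 12 give e = a = f, so e = f. But 4 ≠ 7 — contradiction.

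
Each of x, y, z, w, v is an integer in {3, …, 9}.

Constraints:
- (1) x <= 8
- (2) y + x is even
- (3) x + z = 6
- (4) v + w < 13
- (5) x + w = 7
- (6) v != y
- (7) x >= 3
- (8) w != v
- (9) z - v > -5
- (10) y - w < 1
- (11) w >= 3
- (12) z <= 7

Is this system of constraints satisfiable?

The assignment x = 3, y = 3, z = 3, w = 4, v = 6 works:
  constraint 3 holds since x + z = 6.
  constraint 4 holds since v + w = 10.
The rest check out directly.

Satisfiable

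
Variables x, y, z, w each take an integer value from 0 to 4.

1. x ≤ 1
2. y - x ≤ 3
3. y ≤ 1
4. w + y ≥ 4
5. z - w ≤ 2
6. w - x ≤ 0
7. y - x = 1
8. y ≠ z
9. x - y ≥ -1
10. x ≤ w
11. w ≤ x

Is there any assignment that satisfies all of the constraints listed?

Unsatisfiable

From constraints 1 and 11: w ≤ x ≤ 1. From constraint 3: y ≤ 1. Hence w + y ≤ 2. But constraint 4 requires w + y ≥ 4, and 4 > 2. Contradiction.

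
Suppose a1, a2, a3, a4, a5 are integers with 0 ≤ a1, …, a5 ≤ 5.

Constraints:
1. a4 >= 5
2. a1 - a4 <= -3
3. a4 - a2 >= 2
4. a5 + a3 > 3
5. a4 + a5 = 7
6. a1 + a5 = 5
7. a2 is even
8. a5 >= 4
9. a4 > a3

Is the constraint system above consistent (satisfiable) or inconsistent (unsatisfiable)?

From constraint 1: a4 ≥ 5. From constraint 8: a5 ≥ 4. Hence a4 + a5 ≥ 9. But constraint 5 requires a4 + a5 = 7, and 7 < 9. Contradiction.

Unsatisfiable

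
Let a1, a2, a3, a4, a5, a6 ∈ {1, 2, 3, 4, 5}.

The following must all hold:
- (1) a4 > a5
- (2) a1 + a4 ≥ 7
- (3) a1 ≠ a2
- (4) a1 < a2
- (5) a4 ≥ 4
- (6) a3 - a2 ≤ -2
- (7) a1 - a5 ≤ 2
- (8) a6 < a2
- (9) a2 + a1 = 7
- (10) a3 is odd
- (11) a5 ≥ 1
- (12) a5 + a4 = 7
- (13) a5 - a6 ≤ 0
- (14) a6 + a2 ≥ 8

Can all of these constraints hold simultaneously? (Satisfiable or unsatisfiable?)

One satisfying assignment is a1 = 2, a2 = 5, a3 = 1, a4 = 5, a5 = 2, a6 = 4.
For the less obvious constraints — constraint 2: a1 + a4 = 7; constraint 6: a3 - a2 = -4 — and the others hold by inspection.

Satisfiable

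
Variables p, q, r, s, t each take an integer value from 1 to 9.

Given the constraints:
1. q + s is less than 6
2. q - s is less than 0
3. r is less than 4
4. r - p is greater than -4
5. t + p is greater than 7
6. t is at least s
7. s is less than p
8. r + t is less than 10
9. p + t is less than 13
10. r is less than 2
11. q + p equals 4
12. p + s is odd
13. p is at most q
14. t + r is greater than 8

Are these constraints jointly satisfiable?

Unsatisfiable

Constraints 2, 7, and 13 give q < s, s < p, p ≤ q. Chaining: q < s < p ≤ q, which forces q < q — impossible.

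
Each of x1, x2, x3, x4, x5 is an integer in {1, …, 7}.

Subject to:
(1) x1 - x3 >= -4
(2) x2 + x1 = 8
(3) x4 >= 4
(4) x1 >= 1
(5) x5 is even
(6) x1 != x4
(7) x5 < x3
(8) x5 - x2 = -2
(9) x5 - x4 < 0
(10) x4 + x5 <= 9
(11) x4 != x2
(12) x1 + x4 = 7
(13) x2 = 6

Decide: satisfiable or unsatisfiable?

Satisfiable

Setting (x1, x2, x3, x4, x5) = (2, 6, 6, 5, 4) satisfies everything: constraint 1: x1 - x3 = -4; constraint 2: x2 + x1 = 8; constraint 8: x5 - x2 = -2, and the others follow.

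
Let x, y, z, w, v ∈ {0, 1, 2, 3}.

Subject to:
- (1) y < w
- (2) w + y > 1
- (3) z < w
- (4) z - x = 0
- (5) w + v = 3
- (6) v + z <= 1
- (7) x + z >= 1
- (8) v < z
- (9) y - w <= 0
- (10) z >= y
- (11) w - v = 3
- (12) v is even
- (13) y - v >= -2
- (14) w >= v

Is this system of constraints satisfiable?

Setting (x, y, z, w, v) = (1, 1, 1, 3, 0) satisfies everything: constraint 2: w + y = 4; constraint 4: z - x = 0, and the others follow.

Satisfiable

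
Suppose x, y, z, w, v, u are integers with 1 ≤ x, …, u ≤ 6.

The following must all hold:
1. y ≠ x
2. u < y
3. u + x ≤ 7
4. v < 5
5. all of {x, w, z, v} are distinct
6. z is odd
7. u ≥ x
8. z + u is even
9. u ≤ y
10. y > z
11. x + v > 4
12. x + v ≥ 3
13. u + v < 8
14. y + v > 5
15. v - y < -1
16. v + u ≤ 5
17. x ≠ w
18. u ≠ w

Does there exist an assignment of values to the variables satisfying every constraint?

Satisfiable

Setting (x, y, z, w, v, u) = (3, 4, 1, 5, 2, 3) satisfies everything: constraint 3: u + x = 6; constraint 11: x + v = 5; constraint 12: x + v = 5, and the others follow.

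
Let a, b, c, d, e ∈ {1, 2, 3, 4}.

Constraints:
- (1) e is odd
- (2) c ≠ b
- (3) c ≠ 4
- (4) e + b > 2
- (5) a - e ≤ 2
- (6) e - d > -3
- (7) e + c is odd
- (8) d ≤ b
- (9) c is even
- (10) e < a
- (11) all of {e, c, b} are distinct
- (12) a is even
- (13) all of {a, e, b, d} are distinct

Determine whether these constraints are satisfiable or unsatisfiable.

The assignment a = 2, b = 4, c = 2, d = 3, e = 1 works:
  constraint 4 holds since e + b = 5.
  constraint 5 holds since a - e = 1.
The rest check out directly.

Satisfiable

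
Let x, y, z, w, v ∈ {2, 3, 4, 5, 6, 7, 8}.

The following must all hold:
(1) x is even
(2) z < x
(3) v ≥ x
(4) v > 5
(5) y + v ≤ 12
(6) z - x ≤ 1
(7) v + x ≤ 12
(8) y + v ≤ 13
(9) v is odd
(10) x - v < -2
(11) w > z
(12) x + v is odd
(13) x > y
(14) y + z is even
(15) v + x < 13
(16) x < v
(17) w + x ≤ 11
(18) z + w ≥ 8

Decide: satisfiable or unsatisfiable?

Satisfiable

Setting (x, y, z, w, v) = (4, 3, 3, 7, 7) satisfies everything: constraint 5: y + v = 10; constraint 6: z - x = -1; constraint 7: v + x = 11, and the others follow.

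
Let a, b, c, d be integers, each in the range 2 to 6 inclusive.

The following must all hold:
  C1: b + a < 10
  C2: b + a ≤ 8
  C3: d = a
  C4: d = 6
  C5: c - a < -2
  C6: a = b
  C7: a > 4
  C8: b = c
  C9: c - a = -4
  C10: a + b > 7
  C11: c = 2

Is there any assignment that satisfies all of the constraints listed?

Constraint 4 fixes d = 6 and constraint 11 fixes c = 2. Constraints 3, 6, and 8 give d = a = b = c, so d = c. But 6 ≠ 2 — contradiction.

Unsatisfiable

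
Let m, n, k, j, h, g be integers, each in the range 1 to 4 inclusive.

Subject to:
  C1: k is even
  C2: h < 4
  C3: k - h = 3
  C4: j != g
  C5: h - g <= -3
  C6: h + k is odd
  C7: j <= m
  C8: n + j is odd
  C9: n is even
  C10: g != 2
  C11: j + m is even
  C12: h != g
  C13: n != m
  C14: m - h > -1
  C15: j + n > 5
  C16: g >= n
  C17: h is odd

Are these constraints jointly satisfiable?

Satisfiable

Setting (m, n, k, j, h, g) = (3, 4, 4, 3, 1, 4) satisfies everything: constraint 3: k - h = 3; constraint 5: h - g = -3; constraint 14: m - h = 2, and the others follow.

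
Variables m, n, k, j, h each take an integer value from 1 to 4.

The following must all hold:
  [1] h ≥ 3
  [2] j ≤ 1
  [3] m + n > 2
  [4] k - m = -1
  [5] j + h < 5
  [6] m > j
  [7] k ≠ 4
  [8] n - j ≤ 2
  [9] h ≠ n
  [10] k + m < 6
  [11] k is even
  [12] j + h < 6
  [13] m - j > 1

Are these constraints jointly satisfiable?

Satisfiable

The assignment m = 3, n = 1, k = 2, j = 1, h = 3 works:
  constraint 3 holds since m + n = 4.
  constraint 4 holds since k - m = -1.
  constraint 5 holds since j + h = 4.
The rest check out directly.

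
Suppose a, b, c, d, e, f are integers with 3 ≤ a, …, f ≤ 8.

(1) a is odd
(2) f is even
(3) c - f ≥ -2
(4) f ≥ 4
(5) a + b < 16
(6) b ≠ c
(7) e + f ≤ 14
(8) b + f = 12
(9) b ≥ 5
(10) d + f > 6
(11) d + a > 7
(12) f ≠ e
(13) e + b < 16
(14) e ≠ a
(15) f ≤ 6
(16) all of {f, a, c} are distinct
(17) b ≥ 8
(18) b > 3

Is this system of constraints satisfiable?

Satisfiable

Take a = 5, b = 8, c = 3, d = 5, e = 7, f = 4. Then constraint 3: c - f = -1; constraint 5: a + b = 13; constraint 7: e + f = 11, and every other listed constraint is also met.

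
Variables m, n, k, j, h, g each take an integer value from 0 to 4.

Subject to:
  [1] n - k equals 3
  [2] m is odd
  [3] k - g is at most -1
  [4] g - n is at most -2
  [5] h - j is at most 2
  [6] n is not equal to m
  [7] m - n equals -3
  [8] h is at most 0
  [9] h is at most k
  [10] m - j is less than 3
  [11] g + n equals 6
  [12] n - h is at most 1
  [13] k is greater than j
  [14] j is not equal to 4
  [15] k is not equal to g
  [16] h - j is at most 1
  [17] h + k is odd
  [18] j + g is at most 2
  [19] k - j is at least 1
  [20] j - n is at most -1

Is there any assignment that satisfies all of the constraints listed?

Constraints 3, 4, 5, 12, and 19 give k − j ≥ 1, j − h ≥ -2, h − n ≥ -1, n − g ≥ 2, g − k ≥ 1.
Adding all 5 inequalities: the left sides telescope to 0, and the right sides sum to 1 + (-2) + (-1) + 2 + 1 = 1. So 0 ≥ 1, which is false.

Unsatisfiable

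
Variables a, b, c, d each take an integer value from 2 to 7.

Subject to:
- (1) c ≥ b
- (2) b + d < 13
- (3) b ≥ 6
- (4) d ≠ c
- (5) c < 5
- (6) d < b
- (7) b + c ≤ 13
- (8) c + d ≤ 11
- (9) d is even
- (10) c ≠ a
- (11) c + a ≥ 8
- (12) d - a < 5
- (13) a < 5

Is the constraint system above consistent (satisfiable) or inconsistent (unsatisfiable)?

From constraints 1 and 3: c ≥ b and b ≥ 6, so c ≥ 6. From constraint 5: c ≤ 4. But 4 < 6, so no value of c works.

Unsatisfiable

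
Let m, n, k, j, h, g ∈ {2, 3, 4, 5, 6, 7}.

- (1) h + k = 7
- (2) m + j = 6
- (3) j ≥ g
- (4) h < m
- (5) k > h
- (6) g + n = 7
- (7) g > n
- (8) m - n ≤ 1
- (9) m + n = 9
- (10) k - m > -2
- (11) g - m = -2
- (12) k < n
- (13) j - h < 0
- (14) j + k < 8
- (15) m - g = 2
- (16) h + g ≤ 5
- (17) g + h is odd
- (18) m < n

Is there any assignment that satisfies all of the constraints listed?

Unsatisfiable

Constraints 3, 4, 7, 13, and 18 give n < g, g ≤ j, j < h, h < m, m < n. Chaining: n < g ≤ j < h < m < n, which forces n < n — impossible.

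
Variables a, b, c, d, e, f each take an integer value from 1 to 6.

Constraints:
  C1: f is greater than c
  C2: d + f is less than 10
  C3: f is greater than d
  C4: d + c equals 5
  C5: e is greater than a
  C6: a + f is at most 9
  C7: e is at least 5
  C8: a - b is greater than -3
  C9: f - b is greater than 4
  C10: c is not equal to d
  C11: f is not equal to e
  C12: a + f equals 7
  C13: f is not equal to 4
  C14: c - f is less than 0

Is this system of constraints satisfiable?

One satisfying assignment is a = 1, b = 1, c = 4, d = 1, e = 5, f = 6.
For the less obvious constraints — constraint 2: d + f = 7; constraint 4: d + c = 5; constraint 6: a + f = 7 — and the others hold by inspection.

Satisfiable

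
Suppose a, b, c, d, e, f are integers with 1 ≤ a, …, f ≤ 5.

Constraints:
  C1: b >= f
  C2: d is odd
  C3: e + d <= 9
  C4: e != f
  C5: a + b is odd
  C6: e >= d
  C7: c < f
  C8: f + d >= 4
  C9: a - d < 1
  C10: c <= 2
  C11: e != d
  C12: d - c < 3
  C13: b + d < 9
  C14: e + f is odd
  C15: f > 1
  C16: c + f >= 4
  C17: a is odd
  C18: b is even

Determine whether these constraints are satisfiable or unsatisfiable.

Satisfiable

Try a = 3, b = 4, c = 1, d = 3, e = 5, f = 4.
Check constraint 3: e + d = 8; constraint 8: f + d = 7. The remaining constraints are straightforward to verify.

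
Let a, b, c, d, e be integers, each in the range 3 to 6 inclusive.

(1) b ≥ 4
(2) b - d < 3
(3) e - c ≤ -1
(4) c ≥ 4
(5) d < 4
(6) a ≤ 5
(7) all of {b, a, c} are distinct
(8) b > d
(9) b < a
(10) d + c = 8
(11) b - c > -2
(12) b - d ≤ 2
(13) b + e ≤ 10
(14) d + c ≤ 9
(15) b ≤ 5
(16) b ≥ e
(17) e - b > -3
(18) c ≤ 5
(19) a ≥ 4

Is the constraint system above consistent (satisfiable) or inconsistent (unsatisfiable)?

Unsatisfiable

Constraints 1, 4, 6, 15, 18, and 19 confine each of b, a, c to the 2 values {4, 5}.
Constraint 7 requires all 3 of them to be distinct, but only 2 values are available — impossible by the pigeonhole principle.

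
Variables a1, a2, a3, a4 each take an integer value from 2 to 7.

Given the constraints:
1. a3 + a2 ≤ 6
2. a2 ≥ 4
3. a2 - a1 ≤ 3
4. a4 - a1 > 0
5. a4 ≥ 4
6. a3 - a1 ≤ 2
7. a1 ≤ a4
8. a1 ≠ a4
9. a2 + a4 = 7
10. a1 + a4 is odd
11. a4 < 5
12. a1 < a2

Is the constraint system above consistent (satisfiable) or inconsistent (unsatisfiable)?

From constraint 2: a2 ≥ 4. From constraint 5: a4 ≥ 4. Hence a2 + a4 ≥ 8. But constraint 9 requires a2 + a4 = 7, and 7 < 8. Contradiction.

Unsatisfiable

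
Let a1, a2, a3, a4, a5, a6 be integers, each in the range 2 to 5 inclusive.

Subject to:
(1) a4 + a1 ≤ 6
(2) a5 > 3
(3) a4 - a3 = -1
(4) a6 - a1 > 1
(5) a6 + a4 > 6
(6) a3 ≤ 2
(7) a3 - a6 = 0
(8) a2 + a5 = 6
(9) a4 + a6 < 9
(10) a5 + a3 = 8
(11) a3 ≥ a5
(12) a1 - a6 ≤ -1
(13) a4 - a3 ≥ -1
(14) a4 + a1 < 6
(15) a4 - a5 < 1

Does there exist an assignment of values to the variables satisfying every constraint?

From constraint 2: a5 ≥ 4. From constraints 6 and 11: a5 ≤ a3 and a3 ≤ 2, so a5 ≤ 2. But 2 < 4, so no value of a5 works.

Unsatisfiable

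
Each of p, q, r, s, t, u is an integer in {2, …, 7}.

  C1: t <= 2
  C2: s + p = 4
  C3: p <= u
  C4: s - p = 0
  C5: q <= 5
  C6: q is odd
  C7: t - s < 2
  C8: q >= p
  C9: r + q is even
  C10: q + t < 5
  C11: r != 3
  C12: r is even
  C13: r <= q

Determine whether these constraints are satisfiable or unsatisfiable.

Unsatisfiable

Constraint 12 makes r even and constraint 6 makes q odd, so r + q must be odd. Constraint 9 says r + q is even — contradiction.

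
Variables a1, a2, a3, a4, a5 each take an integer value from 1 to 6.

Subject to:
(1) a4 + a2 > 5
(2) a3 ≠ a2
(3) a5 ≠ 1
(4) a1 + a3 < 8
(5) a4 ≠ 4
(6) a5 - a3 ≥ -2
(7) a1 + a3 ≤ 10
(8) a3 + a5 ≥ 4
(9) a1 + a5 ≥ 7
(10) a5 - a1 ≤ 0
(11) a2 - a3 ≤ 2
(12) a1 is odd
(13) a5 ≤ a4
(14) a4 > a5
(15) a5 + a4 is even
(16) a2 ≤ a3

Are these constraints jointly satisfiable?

Try a1 = 5, a2 = 1, a3 = 2, a4 = 6, a5 = 2.
Check constraint 1: a4 + a2 = 7; constraint 4: a1 + a3 = 7. The remaining constraints are straightforward to verify.

Satisfiable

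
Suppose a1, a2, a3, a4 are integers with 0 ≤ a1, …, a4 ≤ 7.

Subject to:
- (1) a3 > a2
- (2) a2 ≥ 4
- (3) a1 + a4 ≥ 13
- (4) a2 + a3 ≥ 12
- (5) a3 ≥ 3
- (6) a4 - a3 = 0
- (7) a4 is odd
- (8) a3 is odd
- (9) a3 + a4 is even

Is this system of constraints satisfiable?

Setting (a1, a2, a3, a4) = (6, 6, 7, 7) satisfies everything: constraint 3: a1 + a4 = 13; constraint 4: a2 + a3 = 13, and the others follow.

Satisfiable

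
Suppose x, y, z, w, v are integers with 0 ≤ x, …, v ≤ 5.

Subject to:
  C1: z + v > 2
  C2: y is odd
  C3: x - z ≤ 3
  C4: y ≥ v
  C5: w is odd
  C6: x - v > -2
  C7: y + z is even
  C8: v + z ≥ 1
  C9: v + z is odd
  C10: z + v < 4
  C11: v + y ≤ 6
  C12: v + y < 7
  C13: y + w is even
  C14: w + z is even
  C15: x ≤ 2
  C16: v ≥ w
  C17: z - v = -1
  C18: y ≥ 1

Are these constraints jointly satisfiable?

One satisfying assignment is x = 2, y = 3, z = 1, w = 1, v = 2.
For the less obvious constraints — constraint 1: z + v = 3; constraint 3: x - z = 1; constraint 6: x - v = 0 — and the others hold by inspection.

Satisfiable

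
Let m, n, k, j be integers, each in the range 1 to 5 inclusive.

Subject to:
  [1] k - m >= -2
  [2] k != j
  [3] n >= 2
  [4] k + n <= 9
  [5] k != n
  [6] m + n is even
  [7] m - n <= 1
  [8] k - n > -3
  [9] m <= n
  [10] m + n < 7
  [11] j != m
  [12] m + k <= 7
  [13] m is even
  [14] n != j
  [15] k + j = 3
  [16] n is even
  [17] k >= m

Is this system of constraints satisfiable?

Satisfiable

Setting (m, n, k, j) = (2, 4, 2, 1) satisfies everything: constraint 1: k - m = 0; constraint 4: k + n = 6; constraint 7: m - n = -2, and the others follow.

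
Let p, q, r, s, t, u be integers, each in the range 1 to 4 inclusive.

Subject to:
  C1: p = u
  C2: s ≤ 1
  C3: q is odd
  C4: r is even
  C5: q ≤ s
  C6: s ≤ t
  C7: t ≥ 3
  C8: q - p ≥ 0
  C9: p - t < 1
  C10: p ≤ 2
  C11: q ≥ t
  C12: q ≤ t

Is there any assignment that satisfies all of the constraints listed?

From constraints 7 and 11: q ≥ t and t ≥ 3, so q ≥ 3. From constraints 2 and 5: q ≤ s and s ≤ 1, so q ≤ 1. But 1 < 3, so no value of q works.

Unsatisfiable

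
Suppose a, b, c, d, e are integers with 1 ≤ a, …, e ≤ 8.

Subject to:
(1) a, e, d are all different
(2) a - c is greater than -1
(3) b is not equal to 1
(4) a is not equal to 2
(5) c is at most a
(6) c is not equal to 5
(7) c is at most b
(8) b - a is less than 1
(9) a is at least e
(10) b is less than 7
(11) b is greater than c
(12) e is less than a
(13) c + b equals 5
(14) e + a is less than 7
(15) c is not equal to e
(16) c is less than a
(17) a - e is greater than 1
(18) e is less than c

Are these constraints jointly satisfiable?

Satisfiable

The assignment a = 3, b = 3, c = 2, d = 2, e = 1 works:
  constraint 2 holds since a - c = 1.
  constraint 8 holds since b - a = 0.
The rest check out directly.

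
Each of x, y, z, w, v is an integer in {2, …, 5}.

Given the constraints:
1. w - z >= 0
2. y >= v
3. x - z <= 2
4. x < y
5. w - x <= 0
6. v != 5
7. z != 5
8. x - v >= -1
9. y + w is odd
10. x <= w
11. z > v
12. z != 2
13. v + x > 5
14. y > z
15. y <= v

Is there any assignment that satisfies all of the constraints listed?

Constraints 1, 4, 5, 11, and 15 give w ≤ x, x < y, y ≤ v, v < z, z ≤ w. Chaining: w ≤ x < y ≤ v < z ≤ w, which forces w < w — impossible.

Unsatisfiable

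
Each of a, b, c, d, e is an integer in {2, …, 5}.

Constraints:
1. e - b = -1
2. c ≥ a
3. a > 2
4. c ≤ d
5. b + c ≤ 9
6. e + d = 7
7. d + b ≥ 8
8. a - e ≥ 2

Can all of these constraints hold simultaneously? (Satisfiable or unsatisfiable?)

Setting (a, b, c, d, e) = (5, 3, 5, 5, 2) satisfies everything: constraint 1: e - b = -1; constraint 5: b + c = 8, and the others follow.

Satisfiable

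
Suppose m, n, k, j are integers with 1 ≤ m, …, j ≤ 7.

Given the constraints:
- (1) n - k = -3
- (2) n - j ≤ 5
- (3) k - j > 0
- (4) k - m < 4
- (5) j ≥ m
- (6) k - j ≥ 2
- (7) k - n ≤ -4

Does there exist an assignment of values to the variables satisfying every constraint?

Unsatisfiable

Constraints 2, 6, and 7 give j − n ≥ -5, n − k ≥ 4, k − j ≥ 2.
Adding all 3 inequalities: the left sides telescope to 0, and the right sides sum to (-5) + 4 + 2 = 1. So 0 ≥ 1, which is false.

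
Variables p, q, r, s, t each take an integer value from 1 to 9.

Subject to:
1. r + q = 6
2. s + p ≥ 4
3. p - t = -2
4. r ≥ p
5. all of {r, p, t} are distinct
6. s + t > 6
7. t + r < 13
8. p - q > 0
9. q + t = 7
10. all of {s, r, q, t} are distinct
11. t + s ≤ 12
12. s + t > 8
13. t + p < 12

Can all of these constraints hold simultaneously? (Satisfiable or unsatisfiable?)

Take p = 4, q = 1, r = 5, s = 3, t = 6. Then constraint 1: r + q = 6; constraint 2: s + p = 7, and every other listed constraint is also met.

Satisfiable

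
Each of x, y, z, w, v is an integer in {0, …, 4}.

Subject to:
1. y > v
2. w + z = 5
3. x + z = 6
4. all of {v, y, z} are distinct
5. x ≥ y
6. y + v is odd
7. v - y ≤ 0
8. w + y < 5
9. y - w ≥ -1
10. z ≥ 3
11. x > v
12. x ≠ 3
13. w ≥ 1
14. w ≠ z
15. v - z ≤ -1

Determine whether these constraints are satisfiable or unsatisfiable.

Setting (x, y, z, w, v) = (2, 2, 4, 1, 1) satisfies everything: constraint 2: w + z = 5; constraint 3: x + z = 6, and the others follow.

Satisfiable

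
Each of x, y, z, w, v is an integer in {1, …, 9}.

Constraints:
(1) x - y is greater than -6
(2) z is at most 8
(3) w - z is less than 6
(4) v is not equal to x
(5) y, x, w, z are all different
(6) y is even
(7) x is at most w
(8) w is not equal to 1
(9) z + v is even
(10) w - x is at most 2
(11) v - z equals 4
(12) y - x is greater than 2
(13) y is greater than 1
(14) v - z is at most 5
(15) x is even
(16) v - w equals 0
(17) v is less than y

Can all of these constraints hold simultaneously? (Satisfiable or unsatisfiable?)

Satisfiable

Take x = 4, y = 8, z = 2, w = 6, v = 6. Then constraint 1: x - y = -4; constraint 3: w - z = 4, and every other listed constraint is also met.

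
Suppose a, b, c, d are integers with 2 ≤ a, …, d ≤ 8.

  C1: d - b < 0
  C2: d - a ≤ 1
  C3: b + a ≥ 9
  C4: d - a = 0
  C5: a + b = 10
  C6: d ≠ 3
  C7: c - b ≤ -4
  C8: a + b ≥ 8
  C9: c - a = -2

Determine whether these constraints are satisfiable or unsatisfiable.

Try a = 4, b = 6, c = 2, d = 4.
Check constraint 1: d - b = -2; constraint 2: d - a = 0. The remaining constraints are straightforward to verify.

Satisfiable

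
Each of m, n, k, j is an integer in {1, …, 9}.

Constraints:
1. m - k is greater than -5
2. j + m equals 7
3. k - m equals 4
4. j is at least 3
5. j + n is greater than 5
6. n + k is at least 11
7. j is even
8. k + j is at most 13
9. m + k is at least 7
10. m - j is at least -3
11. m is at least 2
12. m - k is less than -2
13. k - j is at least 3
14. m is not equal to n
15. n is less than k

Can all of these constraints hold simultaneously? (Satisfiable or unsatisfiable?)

Setting (m, n, k, j) = (3, 4, 7, 4) satisfies everything: constraint 1: m - k = -4; constraint 2: j + m = 7; constraint 3: k - m = 4, and the others follow.

Satisfiable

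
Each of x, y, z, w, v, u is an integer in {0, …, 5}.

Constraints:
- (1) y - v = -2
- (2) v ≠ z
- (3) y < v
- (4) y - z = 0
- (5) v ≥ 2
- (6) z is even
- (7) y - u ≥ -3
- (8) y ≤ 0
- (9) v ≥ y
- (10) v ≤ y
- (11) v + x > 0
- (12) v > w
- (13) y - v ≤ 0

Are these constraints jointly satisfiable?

Unsatisfiable

From constraints 5 and 10: y ≥ v and v ≥ 2, so y ≥ 2. From constraint 8: y ≤ 0. But 0 < 2, so no value of y works.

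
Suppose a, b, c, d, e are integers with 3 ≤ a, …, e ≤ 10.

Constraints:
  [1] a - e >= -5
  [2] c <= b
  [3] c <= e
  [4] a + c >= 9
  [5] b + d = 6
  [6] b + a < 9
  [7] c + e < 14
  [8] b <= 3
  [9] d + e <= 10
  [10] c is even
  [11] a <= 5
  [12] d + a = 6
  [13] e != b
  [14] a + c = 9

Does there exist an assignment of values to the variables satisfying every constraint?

From constraint 11: a ≤ 5. From constraints 2 and 8: c ≤ b ≤ 3. Hence a + c ≤ 8. But constraint 4 requires a + c ≥ 9, and 9 > 8. Contradiction.

Unsatisfiable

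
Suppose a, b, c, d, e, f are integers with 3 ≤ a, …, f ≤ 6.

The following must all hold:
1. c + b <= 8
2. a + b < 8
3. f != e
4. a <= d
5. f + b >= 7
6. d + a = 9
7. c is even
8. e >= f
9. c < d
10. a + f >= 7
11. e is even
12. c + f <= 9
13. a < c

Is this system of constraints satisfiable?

Take a = 3, b = 4, c = 4, d = 6, e = 6, f = 5. Then constraint 1: c + b = 8; constraint 2: a + b = 7; constraint 5: f + b = 9, and every other listed constraint is also met.

Satisfiable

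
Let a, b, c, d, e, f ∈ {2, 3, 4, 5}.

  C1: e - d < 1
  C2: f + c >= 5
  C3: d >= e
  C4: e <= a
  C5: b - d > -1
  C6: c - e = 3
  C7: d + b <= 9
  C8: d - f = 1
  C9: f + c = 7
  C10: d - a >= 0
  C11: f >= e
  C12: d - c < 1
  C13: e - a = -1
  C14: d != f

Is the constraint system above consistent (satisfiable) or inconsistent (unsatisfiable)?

Satisfiable

Setting (a, b, c, d, e, f) = (3, 4, 5, 3, 2, 2) satisfies everything: constraint 1: e - d = -1; constraint 2: f + c = 7, and the others follow.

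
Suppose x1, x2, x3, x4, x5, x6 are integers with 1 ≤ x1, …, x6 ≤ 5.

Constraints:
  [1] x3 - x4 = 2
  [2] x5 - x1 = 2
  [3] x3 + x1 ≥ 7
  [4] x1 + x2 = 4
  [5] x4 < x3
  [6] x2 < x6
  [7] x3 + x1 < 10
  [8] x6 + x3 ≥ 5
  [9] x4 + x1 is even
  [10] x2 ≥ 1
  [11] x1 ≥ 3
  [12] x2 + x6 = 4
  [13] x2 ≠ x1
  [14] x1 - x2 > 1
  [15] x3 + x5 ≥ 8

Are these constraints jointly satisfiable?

Satisfiable

Setting (x1, x2, x3, x4, x5, x6) = (3, 1, 5, 3, 5, 3) satisfies everything: constraint 1: x3 - x4 = 2; constraint 2: x5 - x1 = 2, and the others follow.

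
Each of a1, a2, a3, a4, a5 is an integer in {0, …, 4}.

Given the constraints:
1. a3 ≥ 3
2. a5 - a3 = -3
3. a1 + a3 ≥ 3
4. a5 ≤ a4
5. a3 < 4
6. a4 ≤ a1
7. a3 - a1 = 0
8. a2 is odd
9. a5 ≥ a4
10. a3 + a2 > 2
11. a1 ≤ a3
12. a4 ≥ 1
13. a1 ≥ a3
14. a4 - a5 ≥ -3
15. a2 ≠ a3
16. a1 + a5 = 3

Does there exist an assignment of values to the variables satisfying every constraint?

Unsatisfiable

From constraints 1 and 13: a1 ≥ a3 ≥ 3. From constraints 9 and 12: a5 ≥ a4 ≥ 1. Hence a1 + a5 ≥ 4. But constraint 16 requires a1 + a5 = 3, and 3 < 4. Contradiction.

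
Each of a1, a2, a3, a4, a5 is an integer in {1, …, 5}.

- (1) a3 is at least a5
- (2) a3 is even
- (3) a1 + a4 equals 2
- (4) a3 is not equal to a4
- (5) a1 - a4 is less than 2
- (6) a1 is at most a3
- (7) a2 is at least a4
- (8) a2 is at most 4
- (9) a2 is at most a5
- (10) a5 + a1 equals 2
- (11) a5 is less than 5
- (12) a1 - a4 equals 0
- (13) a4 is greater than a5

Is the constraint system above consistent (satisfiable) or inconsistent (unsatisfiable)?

Constraints 7, 9, and 13 give a2 ≤ a5, a5 < a4, a4 ≤ a2. Chaining: a2 ≤ a5 < a4 ≤ a2, which forces a2 < a2 — impossible.

Unsatisfiable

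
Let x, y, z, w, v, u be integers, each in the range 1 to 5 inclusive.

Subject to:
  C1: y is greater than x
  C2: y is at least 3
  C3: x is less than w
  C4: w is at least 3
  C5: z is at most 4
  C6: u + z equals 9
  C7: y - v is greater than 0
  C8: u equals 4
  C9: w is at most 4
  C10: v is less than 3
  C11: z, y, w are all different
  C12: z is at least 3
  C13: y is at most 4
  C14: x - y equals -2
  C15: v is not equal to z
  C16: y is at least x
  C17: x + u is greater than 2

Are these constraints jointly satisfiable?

Constraints 2, 4, 5, 9, 12, and 13 confine each of z, y, w to the 2 values {3, 4}.
Constraint 11 requires all 3 of them to be distinct, but only 2 values are available — impossible by the pigeonhole principle.

Unsatisfiable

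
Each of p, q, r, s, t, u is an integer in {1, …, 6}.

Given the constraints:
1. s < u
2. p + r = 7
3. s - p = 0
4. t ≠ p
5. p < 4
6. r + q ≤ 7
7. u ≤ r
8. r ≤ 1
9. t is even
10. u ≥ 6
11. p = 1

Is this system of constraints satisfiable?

From constraint 10: u ≥ 6. From constraints 7 and 8: u ≤ r and r ≤ 1, so u ≤ 1. But 1 < 6, so no value of u works.

Unsatisfiable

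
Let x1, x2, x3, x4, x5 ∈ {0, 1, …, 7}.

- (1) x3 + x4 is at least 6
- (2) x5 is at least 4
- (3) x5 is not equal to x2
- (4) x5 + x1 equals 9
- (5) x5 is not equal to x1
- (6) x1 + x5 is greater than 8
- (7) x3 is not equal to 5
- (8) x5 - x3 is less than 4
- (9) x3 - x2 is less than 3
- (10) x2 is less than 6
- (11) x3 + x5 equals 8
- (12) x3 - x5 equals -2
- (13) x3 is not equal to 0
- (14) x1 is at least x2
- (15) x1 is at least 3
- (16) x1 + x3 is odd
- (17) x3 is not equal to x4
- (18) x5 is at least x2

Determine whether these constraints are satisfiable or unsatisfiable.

Try x1 = 4, x2 = 3, x3 = 3, x4 = 6, x5 = 5.
Check constraint 1: x3 + x4 = 9; constraint 4: x5 + x1 = 9. The remaining constraints are straightforward to verify.

Satisfiable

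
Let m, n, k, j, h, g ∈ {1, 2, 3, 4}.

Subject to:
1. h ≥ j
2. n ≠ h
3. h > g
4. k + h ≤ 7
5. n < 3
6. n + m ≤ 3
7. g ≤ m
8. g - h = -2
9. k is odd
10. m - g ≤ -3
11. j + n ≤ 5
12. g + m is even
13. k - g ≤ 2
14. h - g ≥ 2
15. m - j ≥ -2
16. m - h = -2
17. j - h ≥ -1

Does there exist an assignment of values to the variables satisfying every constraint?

Constraints 10, 14, 15, and 17 give m − j ≥ -2, j − h ≥ -1, h − g ≥ 2, g − m ≥ 3.
Adding all 4 inequalities: the left sides telescope to 0, and the right sides sum to (-2) + (-1) + 2 + 3 = 2. So 0 ≥ 2, which is false.

Unsatisfiable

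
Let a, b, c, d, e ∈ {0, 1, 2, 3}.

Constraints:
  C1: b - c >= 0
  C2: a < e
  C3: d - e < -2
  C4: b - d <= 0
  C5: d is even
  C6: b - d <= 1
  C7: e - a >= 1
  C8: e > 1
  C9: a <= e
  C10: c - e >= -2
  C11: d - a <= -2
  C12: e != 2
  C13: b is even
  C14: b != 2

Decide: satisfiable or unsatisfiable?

Unsatisfiable

Constraints 1, 4, 7, 10, and 11 give c − e ≥ -2, e − a ≥ 1, a − d ≥ 2, d − b ≥ 0, b − c ≥ 0.
Adding all 5 inequalities: the left sides telescope to 0, and the right sides sum to (-2) + 1 + 2 + 0 + 0 = 1. So 0 ≥ 1, which is false.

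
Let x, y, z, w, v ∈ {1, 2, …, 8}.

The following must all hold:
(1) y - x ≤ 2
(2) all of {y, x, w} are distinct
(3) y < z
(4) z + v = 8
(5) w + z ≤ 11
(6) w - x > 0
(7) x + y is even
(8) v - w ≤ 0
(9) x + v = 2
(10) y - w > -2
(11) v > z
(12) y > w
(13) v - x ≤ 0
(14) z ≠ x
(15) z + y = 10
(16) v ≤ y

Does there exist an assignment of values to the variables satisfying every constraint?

Constraints 3, 6, 11, 12, and 13 give v ≤ x, x < w, w < y, y < z, z < v. Chaining: v ≤ x < w < y < z < v, which forces v < v — impossible.

Unsatisfiable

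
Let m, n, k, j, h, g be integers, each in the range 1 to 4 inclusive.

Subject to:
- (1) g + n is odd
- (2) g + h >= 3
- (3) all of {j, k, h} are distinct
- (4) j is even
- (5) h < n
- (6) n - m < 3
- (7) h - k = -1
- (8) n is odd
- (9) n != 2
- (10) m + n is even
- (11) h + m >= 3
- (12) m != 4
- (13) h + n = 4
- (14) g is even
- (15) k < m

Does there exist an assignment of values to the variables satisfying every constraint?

Satisfiable

Setting (m, n, k, j, h, g) = (3, 3, 2, 4, 1, 4) satisfies everything: constraint 2: g + h = 5; constraint 6: n - m = 0; constraint 7: h - k = -1, and the others follow.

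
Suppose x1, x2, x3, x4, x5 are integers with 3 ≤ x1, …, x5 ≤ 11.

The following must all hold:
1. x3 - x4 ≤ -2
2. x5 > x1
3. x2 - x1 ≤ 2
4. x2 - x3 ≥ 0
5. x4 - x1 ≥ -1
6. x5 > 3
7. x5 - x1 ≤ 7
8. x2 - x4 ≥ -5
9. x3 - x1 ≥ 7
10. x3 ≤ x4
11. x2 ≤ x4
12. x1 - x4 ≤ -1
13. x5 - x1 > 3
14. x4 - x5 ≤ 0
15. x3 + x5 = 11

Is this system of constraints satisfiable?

Unsatisfiable

Constraints 1, 7, 9, and 14 give x3 − x1 ≥ 7, x1 − x5 ≥ -7, x5 − x4 ≥ 0, x4 − x3 ≥ 2.
Adding all 4 inequalities: the left sides telescope to 0, and the right sides sum to 7 + (-7) + 0 + 2 = 2. So 0 ≥ 2, which is false.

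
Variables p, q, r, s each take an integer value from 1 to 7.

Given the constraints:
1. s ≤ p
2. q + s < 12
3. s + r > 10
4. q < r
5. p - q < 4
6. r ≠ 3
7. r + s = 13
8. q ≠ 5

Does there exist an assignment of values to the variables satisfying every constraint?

Try p = 7, q = 4, r = 7, s = 6.
Check constraint 2: q + s = 10; constraint 3: s + r = 13; constraint 5: p - q = 3. The remaining constraints are straightforward to verify.

Satisfiable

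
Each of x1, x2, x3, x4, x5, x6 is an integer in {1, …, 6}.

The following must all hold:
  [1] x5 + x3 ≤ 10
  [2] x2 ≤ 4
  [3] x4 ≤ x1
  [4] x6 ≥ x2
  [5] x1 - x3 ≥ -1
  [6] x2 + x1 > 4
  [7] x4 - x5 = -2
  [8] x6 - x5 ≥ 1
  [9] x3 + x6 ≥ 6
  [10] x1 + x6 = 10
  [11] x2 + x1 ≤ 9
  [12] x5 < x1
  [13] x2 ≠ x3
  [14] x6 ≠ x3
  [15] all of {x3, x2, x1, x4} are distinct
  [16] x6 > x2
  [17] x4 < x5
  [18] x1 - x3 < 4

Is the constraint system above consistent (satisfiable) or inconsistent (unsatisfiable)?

The assignment x1 = 5, x2 = 1, x3 = 4, x4 = 2, x5 = 4, x6 = 5 works:
  constraint 1 holds since x5 + x3 = 8.
  constraint 5 holds since x1 - x3 = 1.
  constraint 6 holds since x2 + x1 = 6.
The rest check out directly.

Satisfiable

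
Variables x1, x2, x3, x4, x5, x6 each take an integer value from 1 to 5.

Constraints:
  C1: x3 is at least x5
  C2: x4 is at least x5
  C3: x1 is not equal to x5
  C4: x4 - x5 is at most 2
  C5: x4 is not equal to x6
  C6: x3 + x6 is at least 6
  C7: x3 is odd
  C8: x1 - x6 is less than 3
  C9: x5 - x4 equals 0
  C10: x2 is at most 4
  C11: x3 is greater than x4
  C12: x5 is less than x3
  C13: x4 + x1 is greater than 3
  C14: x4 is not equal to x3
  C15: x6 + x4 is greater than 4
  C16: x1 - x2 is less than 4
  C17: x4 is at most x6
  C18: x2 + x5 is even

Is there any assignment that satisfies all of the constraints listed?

Satisfiable

Setting (x1, x2, x3, x4, x5, x6) = (5, 3, 3, 1, 1, 5) satisfies everything: constraint 4: x4 - x5 = 0; constraint 6: x3 + x6 = 8; constraint 8: x1 - x6 = 0, and the others follow.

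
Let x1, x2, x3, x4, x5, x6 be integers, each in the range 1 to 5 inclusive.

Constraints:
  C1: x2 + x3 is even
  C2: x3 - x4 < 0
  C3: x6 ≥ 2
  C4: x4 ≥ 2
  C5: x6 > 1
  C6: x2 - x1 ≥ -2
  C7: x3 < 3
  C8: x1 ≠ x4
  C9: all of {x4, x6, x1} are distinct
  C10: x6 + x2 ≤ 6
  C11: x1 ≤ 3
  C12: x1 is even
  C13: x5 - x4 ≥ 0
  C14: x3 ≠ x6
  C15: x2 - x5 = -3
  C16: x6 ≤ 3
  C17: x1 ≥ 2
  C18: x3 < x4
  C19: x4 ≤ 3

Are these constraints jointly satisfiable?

Unsatisfiable

Constraints 3, 4, 11, 16, 17, and 19 confine each of x4, x6, x1 to the 2 values {2, 3}.
Constraint 9 requires all 3 of them to be distinct, but only 2 values are available — impossible by the pigeonhole principle.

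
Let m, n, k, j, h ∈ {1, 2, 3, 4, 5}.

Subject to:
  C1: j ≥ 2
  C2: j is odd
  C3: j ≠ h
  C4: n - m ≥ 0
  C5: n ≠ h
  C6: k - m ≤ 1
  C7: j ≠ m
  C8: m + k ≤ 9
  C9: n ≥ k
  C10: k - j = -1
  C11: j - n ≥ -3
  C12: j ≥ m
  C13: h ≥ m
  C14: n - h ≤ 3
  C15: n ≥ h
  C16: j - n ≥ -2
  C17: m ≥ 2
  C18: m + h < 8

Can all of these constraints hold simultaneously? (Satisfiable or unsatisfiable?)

The assignment m = 3, n = 5, k = 4, j = 5, h = 4 works:
  constraint 4 holds since n - m = 2.
  constraint 6 holds since k - m = 1.
  constraint 8 holds since m + k = 7.
The rest check out directly.

Satisfiable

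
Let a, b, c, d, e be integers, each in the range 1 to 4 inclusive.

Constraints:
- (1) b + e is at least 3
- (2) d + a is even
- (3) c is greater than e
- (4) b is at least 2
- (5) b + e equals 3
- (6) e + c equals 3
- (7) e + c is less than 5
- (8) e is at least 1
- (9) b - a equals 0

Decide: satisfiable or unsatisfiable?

Take a = 2, b = 2, c = 2, d = 2, e = 1. Then constraint 1: b + e = 3; constraint 5: b + e = 3, and every other listed constraint is also met.

Satisfiable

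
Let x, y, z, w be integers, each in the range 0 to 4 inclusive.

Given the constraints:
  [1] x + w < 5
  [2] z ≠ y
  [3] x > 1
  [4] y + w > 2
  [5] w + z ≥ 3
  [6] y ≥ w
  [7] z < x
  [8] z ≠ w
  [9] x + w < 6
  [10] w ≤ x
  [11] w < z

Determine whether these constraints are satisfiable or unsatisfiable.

Satisfiable

One satisfying assignment is x = 3, y = 4, z = 2, w = 1.
For the less obvious constraints — constraint 1: x + w = 4; constraint 4: y + w = 5 — and the others hold by inspection.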